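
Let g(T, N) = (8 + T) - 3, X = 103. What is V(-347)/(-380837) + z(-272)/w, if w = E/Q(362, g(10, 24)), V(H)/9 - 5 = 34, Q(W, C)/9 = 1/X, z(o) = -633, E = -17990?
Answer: 1519235919/705679535890 ≈ 0.0021529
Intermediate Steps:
g(T, N) = 5 + T
Q(W, C) = 9/103
V(H) = 351 (V(H) = 45 + 9*34 = 45 + 306 = 351)
w = -1852970/9 (w = -17990/9/103 = -17990*103/9 = -1852970/9 ≈ -2.0589e+5)
V(-347)/(-380837) + z(-272)/w = 351/(-380837) - 633/(-1852970/9) = 351*(-1/380837) - 633*(-9/1852970) = -351/380837 + 5697/1852970 = 1519235919/705679535890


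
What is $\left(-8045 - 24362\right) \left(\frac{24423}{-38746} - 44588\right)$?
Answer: $\frac{55987340117897}{38746} \approx 1.445 \cdot 10^{9}$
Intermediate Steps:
$\left(-8045 - 24362\right) \left(\frac{24423}{-38746} - 44588\right) = - 32407 \left(24423 \left(- \frac{1}{38746}\right) - 44588\right) = - 32407 \left(- \frac{24423}{38746} - 44588\right) = \left(-32407\right) \left(- \frac{1727631071}{38746}\right) = \frac{55987340117897}{38746}$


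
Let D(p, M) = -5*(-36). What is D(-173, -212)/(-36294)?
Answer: -30/6049 ≈ -0.0049595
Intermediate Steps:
D(p, M) = 180
D(-173, -212)/(-36294) = 180/(-36294) = 180*(-1/36294) = -30/6049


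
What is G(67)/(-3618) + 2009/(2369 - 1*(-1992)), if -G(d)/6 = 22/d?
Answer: 1658399/3595689 ≈ 0.46122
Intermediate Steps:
G(d) = -132/d
G(67)/(-3618) + 2009/(2369 - 1*(-1992)) = -132/67/(-3618) + 2009/(2369 - 1*(-1992)) = -132*1/67*(-1/3618) + 2009/(2369 + 1992) = -132/67*(-1/3618) + 2009/4361 = 22/40401 + 2009*(1/4361) = 22/40401 + 41/89 = 1658399/3595689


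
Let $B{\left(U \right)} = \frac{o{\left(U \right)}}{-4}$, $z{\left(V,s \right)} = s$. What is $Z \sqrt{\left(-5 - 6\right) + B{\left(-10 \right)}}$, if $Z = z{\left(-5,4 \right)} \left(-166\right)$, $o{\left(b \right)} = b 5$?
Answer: $- 332 \sqrt{6} \approx -813.23$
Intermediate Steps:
$o{\left(b \right)} = 5 b$
$B{\left(U \right)} = - \frac{5 U}{4}$ ($B{\left(U \right)} = \frac{5 U}{-4} = 5 U \left(- \frac{1}{4}\right) = - \frac{5 U}{4}$)
$Z = -664$ ($Z = 4 \left(-166\right) = -664$)
$Z \sqrt{\left(-5 - 6\right) + B{\left(-10 \right)}} = - 664 \sqrt{\left(-5 - 6\right) - - \frac{25}{2}} = - 664 \sqrt{\left(-5 - 6\right) + \frac{25}{2}} = - 664 \sqrt{-11 + \frac{25}{2}} = - 664 \sqrt{\frac{3}{2}} = - 664 \frac{\sqrt{6}}{2} = - 332 \sqrt{6}$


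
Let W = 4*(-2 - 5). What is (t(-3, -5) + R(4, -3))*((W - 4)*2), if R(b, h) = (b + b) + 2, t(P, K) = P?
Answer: -448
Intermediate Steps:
W = -28 (W = 4*(-7) = -28)
R(b, h) = 2 + 2*b (R(b, h) = 2*b + 2 = 2 + 2*b)
(t(-3, -5) + R(4, -3))*((W - 4)*2) = (-3 + (2 + 2*4))*((-28 - 4)*2) = (-3 + (2 + 8))*(-32*2) = (-3 + 10)*(-64) = 7*(-64) = -448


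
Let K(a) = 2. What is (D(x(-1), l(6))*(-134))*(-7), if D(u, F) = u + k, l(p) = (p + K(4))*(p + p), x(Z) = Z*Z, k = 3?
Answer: 3752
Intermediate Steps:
x(Z) = Z²
l(p) = 2*p*(2 + p) (l(p) = (p + 2)*(p + p) = (2 + p)*(2*p) = 2*p*(2 + p))
D(u, F) = 3 + u (D(u, F) = u + 3 = 3 + u)
(D(x(-1), l(6))*(-134))*(-7) = ((3 + (-1)²)*(-134))*(-7) = ((3 + 1)*(-134))*(-7) = (4*(-134))*(-7) = -536*(-7) = 3752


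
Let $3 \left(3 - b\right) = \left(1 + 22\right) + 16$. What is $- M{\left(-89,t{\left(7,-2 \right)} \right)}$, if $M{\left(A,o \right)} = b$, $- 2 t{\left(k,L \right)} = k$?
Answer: $10$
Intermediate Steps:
$b = -10$ ($b = 3 - \frac{\left(1 + 22\right) + 16}{3} = 3 - \frac{23 + 16}{3} = 3 - 13 = -10$)
$t{\left(k,L \right)} = - \frac{k}{2}$
$M{\left(A,o \right)} = -10$
$- M{\left(-89,t{\left(7,-2 \right)} \right)} = \left(-1\right) \left(-10\right) = 10$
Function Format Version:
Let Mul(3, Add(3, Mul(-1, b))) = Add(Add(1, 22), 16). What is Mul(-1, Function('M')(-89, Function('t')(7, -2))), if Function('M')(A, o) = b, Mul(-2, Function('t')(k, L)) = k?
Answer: 10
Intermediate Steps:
b = -10 (b = Add(3, Mul(Rational(-1, 3), Add(Add(1, 22), 16))) = Add(3, Mul(Rational(-1, 3), Add(23, 16))) = Add(3, Mul(Rational(-1, 3), 39)) = Add(3, -13) = -10)
Function('t')(k, L) = Mul(Rational(-1, 2), k)
Function('M')(A, o) = -10
Mul(-1, Function('M')(-89, Function('t')(7, -2))) = Mul(-1, -10) = 10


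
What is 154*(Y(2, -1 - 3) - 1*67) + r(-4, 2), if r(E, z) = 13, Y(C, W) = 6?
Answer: -9381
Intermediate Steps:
154*(Y(2, -1 - 3) - 1*67) + r(-4, 2) = 154*(6 - 1*67) + 13 = 154*(6 - 67) + 13 = 154*(-61) + 13 = -9394 + 13 = -9381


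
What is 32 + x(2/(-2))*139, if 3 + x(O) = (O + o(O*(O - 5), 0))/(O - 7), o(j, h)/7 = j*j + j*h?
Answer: -37969/8 ≈ -4746.1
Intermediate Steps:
o(j, h) = 7*j² + 7*h*j (o(j, h) = 7*(j*j + j*h) = 7*(j² + h*j) = 7*j² + 7*h*j)
x(O) = -3 + (O + 7*O²*(-5 + O)²)/(-7 + O) (x(O) = -3 + (O + 7*(O*(O - 5))*(0 + O*(O - 5)))/(O - 7) = -3 + (O + 7*(O*(-5 + O))*(0 + O*(-5 + O)))/(-7 + O) = -3 + (O + 7*(O*(-5 + O))*(O*(-5 + O)))/(-7 + O) = -3 + (O + 7*O²*(-5 + O)²)/(-7 + O))
32 + x(2/(-2))*139 = 32 + ((21 - 4/(-2) + 7*(2/(-2))²*(-5 + 2/(-2))²)/(-7 + 2/(-2)))*139 = 32 + ((21 - 4*(-1)/2 + 7*(2*(-½))²*(-5 + 2*(-½))²)/(-7 + 2*(-½)))*139 = 32 + ((21 - 2*(-1) + 7*(-1)²*(-5 - 1)²)/(-7 - 1))*139 = 32 + ((21 + 2 + 7*1*(-6)²)/(-8))*139 = 32 - (21 + 2 + 7*1*36)/8*139 = 32 - (21 + 2 + 252)/8*139 = 32 - ⅛*275*139 = 32 - 275/8*139 = 32 - 38225/8 = -37969/8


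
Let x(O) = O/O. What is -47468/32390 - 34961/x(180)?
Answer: -566217129/16195 ≈ -34962.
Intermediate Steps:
x(O) = 1
-47468/32390 - 34961/x(180) = -47468/32390 - 34961/1 = -47468*1/32390 - 34961*1 = -23734/16195 - 34961 = -566217129/16195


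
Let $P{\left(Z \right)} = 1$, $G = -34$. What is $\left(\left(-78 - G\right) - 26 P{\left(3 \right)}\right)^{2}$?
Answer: $4900$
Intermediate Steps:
$\left(\left(-78 - G\right) - 26 P{\left(3 \right)}\right)^{2} = \left(\left(-78 - -34\right) - 26\right)^{2} = \left(\left(-78 + 34\right) - 26\right)^{2} = \left(-44 - 26\right)^{2} = \left(-70\right)^{2} = 4900$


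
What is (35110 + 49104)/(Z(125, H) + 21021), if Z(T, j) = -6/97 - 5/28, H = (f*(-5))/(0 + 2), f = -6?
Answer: 228725224/57092383 ≈ 4.0062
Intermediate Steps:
H = 15 (H = (-6*(-5))/(0 + 2) = 30/2 = 30*(½) = 15)
Z(T, j) = -653/2716 (Z(T, j) = -6*1/97 - 5*1/28 = -6/97 - 5/28 = -653/2716)
(35110 + 49104)/(Z(125, H) + 21021) = (35110 + 49104)/(-653/2716 + 21021) = 84214/(57092383/2716) = 84214*(2716/57092383) = 228725224/57092383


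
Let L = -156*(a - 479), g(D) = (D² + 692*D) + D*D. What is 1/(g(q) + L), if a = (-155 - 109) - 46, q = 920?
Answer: 1/2452524 ≈ 4.0774e-7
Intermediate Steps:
a = -310 (a = -264 - 46 = -310)
g(D) = 2*D² + 692*D (g(D) = (D² + 692*D) + D² = 2*D² + 692*D)
L = 123084 (L = -156*(-310 - 479) = -156*(-789) = 123084)
1/(g(q) + L) = 1/(2*920*(346 + 920) + 123084) = 1/(2*920*1266 + 123084) = 1/(2329440 + 123084) = 1/2452524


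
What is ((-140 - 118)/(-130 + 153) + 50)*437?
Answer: 16948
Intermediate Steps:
((-140 - 118)/(-130 + 153) + 50)*437 = (-258/23 + 50)*437 = (892/23)*437 = 16948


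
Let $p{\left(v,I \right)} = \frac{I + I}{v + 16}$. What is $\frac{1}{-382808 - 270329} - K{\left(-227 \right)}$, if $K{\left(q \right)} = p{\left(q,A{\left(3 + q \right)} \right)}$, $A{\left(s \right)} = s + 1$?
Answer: $- \frac{291299313}{137811907} \approx -2.1137$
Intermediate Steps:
$A{\left(s \right)} = 1 + s$
$p{\left(v,I \right)} = \frac{2 I}{16 + v}$
$K{\left(q \right)} = \frac{2 \left(4 + q\right)}{16 + q}$ ($K{\left(q \right)} = \frac{2 \left(1 + \left(3 + q\right)\right)}{16 + q} = \frac{2 \left(4 + q\right)}{16 + q}$)
$\frac{1}{-382808 - 270329} - K{\left(-227 \right)} = \frac{1}{-382808 - 270329} - \frac{2 \left(4 - 227\right)}{16 - 227} = \frac{1}{-653137} - 2 \frac{1}{-211} \left(-223\right) = - \frac{1}{653137} - 2 \left(- \frac{1}{211}\right) \left(-223\right) = - \frac{1}{653137} - \frac{446}{211} = - \frac{291299313}{137811907}$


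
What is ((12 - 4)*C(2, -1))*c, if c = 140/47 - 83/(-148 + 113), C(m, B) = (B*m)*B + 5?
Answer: 70408/235 ≈ 299.61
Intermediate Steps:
C(m, B) = 5 + m*B² (C(m, B) = m*B² + 5 = 5 + m*B²)
c = 8801/1645 (c = 140*(1/47) - 83/(-35) = 140/47 - 83*(-1/35) = 140/47 + 83/35 = 8801/1645 ≈ 5.3502)
((12 - 4)*C(2, -1))*c = ((12 - 4)*(5 + 2*(-1)²))*(8801/1645) = (8*(5 + 2*1))*(8801/1645) = (8*(5 + 2))*(8801/1645) = (8*7)*(8801/1645) = 56*(8801/1645) = 70408/235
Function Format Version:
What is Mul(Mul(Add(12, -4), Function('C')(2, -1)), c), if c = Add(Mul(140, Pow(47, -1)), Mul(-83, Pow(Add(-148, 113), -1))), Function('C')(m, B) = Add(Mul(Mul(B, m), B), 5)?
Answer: Rational(70408, 235) ≈ 299.61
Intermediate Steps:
Function('C')(m, B) = Add(5, Mul(m, Pow(B, 2))) (Function('C')(m, B) = Add(Mul(m, Pow(B, 2)), 5) = Add(5, Mul(m, Pow(B, 2))))
c = Rational(8801, 1645) (c = Add(Mul(140, Rational(1, 47)), Mul(-83, Pow(-35, -1))) = Add(Rational(140, 47), Mul(-83, Rational(-1, 35))) = Add(Rational(140, 47), Rational(83, 35)) = Rational(8801, 1645) ≈ 5.3502)
Mul(Mul(Add(12, -4), Function('C')(2, -1)), c) = Mul(Mul(Add(12, -4), Add(5, Mul(2, Pow(-1, 2)))), Rational(8801, 1645)) = Mul(Mul(8, Add(5, Mul(2, 1))), Rational(8801, 1645)) = Mul(Mul(8, Add(5, 2)), Rational(8801, 1645)) = Mul(Mul(8, 7), Rational(8801, 1645)) = Mul(56, Rational(8801, 1645)) = Rational(70408, 235)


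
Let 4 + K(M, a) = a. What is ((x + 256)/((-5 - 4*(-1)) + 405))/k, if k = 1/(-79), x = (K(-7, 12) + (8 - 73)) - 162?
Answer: -2923/404 ≈ -7.2351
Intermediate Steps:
K(M, a) = -4 + a
x = -219 (x = ((-4 + 12) + (8 - 73)) - 162 = (8 - 65) - 162 = -57 - 162 = -219)
k = -1/79 ≈ -0.012658
((x + 256)/((-5 - 4*(-1)) + 405))/k = ((-219 + 256)/((-5 - 4*(-1)) + 405))/(-1/79) = (37/((-5 + 4) + 405))*(-79) = (37/(-1 + 405))*(-79) = (37/404)*(-79) = -2923/404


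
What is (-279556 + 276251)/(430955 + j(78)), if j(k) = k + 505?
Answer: -3305/431538 ≈ -0.0076587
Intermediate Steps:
j(k) = 505 + k
(-279556 + 276251)/(430955 + j(78)) = (-279556 + 276251)/(430955 + (505 + 78)) = -3305/(430955 + 583) = -3305/431538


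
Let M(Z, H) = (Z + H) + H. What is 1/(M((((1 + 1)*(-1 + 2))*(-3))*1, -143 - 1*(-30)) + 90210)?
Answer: 1/89978 ≈ 1.1114e-5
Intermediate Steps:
M(Z, H) = Z + 2*H (M(Z, H) = (H + Z) + H = Z + 2*H)
1/(M((((1 + 1)*(-1 + 2))*(-3))*1, -143 - 1*(-30)) + 90210) = 1/(((((1 + 1)*(-1 + 2))*(-3))*1 + 2*(-143 - 1*(-30))) + 90210) = 1/((((2*1)*(-3))*1 + 2*(-143 + 30)) + 90210) = 1/(((2*(-3))*1 + 2*(-113)) + 90210) = 1/((-6*1 - 226) + 90210) = 1/((-6 - 226) + 90210) = 1/(-232 + 90210) = 1/89978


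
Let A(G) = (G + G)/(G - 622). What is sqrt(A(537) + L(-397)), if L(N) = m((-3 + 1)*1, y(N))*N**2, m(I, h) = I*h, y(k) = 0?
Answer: I*sqrt(91290)/85 ≈ 3.5546*I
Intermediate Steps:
A(G) = 2*G/(-622 + G) (A(G) = (2*G)/(-622 + G) = 2*G/(-622 + G))
L(N) = 0 (L(N) = (((-3 + 1)*1)*0)*N**2 = (-2*1*0)*N**2 = (-2*0)*N**2 = 0*N**2 = 0)
sqrt(A(537) + L(-397)) = sqrt(2*537/(-622 + 537) + 0) = sqrt(2*537/(-85) + 0) = sqrt(2*537*(-1/85) + 0) = sqrt(-1074/85 + 0) = sqrt(-1074/85) = I*sqrt(91290)/85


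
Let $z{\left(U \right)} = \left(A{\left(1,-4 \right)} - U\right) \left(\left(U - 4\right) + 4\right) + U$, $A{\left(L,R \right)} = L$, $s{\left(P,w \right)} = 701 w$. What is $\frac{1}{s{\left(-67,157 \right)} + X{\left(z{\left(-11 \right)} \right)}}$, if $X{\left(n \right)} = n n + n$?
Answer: $\frac{1}{130363} \approx 7.6709 \cdot 10^{-6}$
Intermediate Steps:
$z{\left(U \right)} = U + U \left(1 - U\right)$ ($z{\left(U \right)} = \left(1 - U\right) \left(\left(U - 4\right) + 4\right) + U = \left(1 - U\right) \left(\left(-4 + U\right) + 4\right) + U = \left(1 - U\right) U + U = U \left(1 - U\right) + U = U + U \left(1 - U\right)$)
$X{\left(n \right)} = n + n^{2}$ ($X{\left(n \right)} = n^{2} + n = n + n^{2}$)
$\frac{1}{s{\left(-67,157 \right)} + X{\left(z{\left(-11 \right)} \right)}} = \frac{1}{701 \cdot 157 + - 11 \left(2 - -11\right) \left(1 - 11 \left(2 - -11\right)\right)} = \frac{1}{110057 + - 11 \left(2 + 11\right) \left(1 - 11 \left(2 + 11\right)\right)} = \frac{1}{110057 + \left(-11\right) 13 \left(1 - 143\right)} = \frac{1}{110057 - 143 \left(1 - 143\right)} = \frac{1}{110057 - -20306} = \frac{1}{110057 + 20306} = \frac{1}{130363}$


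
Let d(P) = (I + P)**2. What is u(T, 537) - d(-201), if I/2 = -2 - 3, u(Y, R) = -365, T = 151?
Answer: -44886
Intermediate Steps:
I = -10 (I = 2*(-2 - 3) = 2*(-5) = -10)
d(P) = (-10 + P)**2
u(T, 537) - d(-201) = -365 - (-10 - 201)**2 = -365 - 1*(-211)**2 = -365 - 1*44521 = -365 - 44521 = -44886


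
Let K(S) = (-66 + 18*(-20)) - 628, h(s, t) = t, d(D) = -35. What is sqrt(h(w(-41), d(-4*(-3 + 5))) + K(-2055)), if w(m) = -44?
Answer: 33*I ≈ 33.0*I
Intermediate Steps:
K(S) = -1054 (K(S) = (-66 - 360) - 628 = -426 - 628 = -1054)
sqrt(h(w(-41), d(-4*(-3 + 5))) + K(-2055)) = sqrt(-35 - 1054) = sqrt(-1089) = 33*I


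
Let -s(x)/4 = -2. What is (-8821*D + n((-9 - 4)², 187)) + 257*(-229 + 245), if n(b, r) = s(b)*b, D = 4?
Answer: -29820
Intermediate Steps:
s(x) = 8 (s(x) = -4*(-2) = 8)
n(b, r) = 8*b
(-8821*D + n((-9 - 4)², 187)) + 257*(-229 + 245) = (-8821*4 + 8*(-9 - 4)²) + 257*(-229 + 245) = (-35284 + 8*(-13)²) + 257*16 = (-35284 + 8*169) + 4112 = (-35284 + 1352) + 4112 = -33932 + 4112 = -29820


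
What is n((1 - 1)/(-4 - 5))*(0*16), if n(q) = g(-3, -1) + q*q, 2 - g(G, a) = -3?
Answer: 0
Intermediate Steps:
g(G, a) = 5 (g(G, a) = 2 - 1*(-3) = 2 + 3 = 5)
n(q) = 5 + q² (n(q) = 5 + q*q = 5 + q²)
n((1 - 1)/(-4 - 5))*(0*16) = (5 + ((1 - 1)/(-4 - 5))²)*(0*16) = (5 + (0/(-9))²)*0 = (5 + (0*(-⅑))²)*0 = (5 + 0²)*0 = (5 + 0)*0 = 5*0 = 0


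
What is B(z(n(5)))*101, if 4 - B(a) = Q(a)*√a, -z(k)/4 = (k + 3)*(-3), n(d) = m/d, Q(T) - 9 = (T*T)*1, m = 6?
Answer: 404 - 38619774*√35/125 ≈ -1.8274e+6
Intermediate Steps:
Q(T) = 9 + T² (Q(T) = 9 + (T*T)*1 = 9 + T²*1 = 9 + T²)
n(d) = 6/d
z(k) = 36 + 12*k (z(k) = -4*(k + 3)*(-3) = -4*(3 + k)*(-3) = -4*(-9 - 3*k) = 36 + 12*k)
B(a) = 4 - √a*(9 + a²) (B(a) = 4 - (9 + a²)*√a = 4 - √a*(9 + a²))
B(z(n(5)))*101 = (4 - √(36 + 12*(6/5))*(9 + (36 + 12*(6/5))²))*101 = (4 - √(36 + 72/5)*(9 + (36 + 72/5)²))*101 = (4 - √(252/5)*(9 + (252/5)²))*101 = (4 - 6*√35/5*(9 + 63504/25))*101 = (4 - 1*6*√35/5*63729/25)*101 = (4 - 382374*√35/125)*101 = 404 - 38619774*√35/125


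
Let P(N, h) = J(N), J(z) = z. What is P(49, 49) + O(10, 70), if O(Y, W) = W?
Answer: 119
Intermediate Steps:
P(N, h) = N
P(49, 49) + O(10, 70) = 49 + 70 = 119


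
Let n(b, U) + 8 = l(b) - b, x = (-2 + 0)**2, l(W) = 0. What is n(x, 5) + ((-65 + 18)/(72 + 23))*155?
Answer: -1685/19 ≈ -88.684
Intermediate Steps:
x = 4 (x = (-2)**2 = 4)
n(b, U) = -8 - b (n(b, U) = -8 + (0 - b) = -8 - b)
n(x, 5) + ((-65 + 18)/(72 + 23))*155 = (-8 - 1*4) + ((-65 + 18)/(72 + 23))*155 = (-8 - 4) - 47/95*155 = -12 - 47*1/95*155 = -12 - 47/95*155 = -12 - 1457/19 = -1685/19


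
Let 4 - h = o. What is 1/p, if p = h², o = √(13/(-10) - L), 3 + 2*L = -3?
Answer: 100/(40 - √170)² ≈ 0.13757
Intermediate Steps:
L = -3 (L = -3/2 + (½)*(-3) = -3/2 - 3/2 = -3)
o = √170/10 (o = √(13/(-10) - 1*(-3)) = √(13*(-⅒) + 3) = √(-13/10 + 3) = √(17/10) = √170/10 ≈ 1.3038)
h = 4 - √170/10 ≈ 2.6962
p = (4 - √170/10)² ≈ 7.2693
1/p = 1/((40 - √170)²/100) = 100/(40 - √170)²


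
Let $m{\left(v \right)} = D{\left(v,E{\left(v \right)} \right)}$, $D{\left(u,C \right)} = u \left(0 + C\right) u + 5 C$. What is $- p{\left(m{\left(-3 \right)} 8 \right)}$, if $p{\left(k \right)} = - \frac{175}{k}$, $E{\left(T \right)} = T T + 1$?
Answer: $\frac{5}{32} \approx 0.15625$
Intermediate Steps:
$E{\left(T \right)} = 1 + T^{2}$ ($E{\left(T \right)} = T^{2} + 1 = 1 + T^{2}$)
$D{\left(u,C \right)} = 5 C + C u^{2}$ ($D{\left(u,C \right)} = u C u + 5 C = C u u + 5 C = C u^{2} + 5 C = 5 C + C u^{2}$)
$m{\left(v \right)} = \left(1 + v^{2}\right) \left(5 + v^{2}\right)$
$- p{\left(m{\left(-3 \right)} 8 \right)} = - \frac{-175}{\left(1 + \left(-3\right)^{2}\right) \left(5 + \left(-3\right)^{2}\right) 8} = - \frac{-175}{\left(1 + 9\right) \left(5 + 9\right) 8} = - \frac{-175}{10 \cdot 14 \cdot 8} = - \frac{-175}{140 \cdot 8} = - \frac{-175}{1120} = \left(-1\right) \left(- \frac{5}{32}\right) = \frac{5}{32}$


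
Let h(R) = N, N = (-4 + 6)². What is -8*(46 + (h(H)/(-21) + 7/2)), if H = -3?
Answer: -8284/21 ≈ -394.48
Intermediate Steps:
N = 4 (N = 2² = 4)
h(R) = 4
-8*(46 + (h(H)/(-21) + 7/2)) = -8*(46 + (4/(-21) + 7/2)) = -8*(46 + (4*(-1/21) + 7*(½))) = -8*(46 + (-4/21 + 7/2)) = -8*(46 + 139/42) = -8*2071/42 = -8284/21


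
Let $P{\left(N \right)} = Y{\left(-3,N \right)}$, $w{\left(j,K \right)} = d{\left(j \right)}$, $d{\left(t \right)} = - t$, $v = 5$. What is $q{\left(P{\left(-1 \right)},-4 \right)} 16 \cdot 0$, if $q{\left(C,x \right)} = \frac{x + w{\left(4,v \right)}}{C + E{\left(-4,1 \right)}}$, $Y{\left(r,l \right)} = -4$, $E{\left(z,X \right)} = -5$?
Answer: $0$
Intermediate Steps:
$w{\left(j,K \right)} = - j$
$P{\left(N \right)} = -4$
$q{\left(C,x \right)} = \frac{-4 + x}{-5 + C}$ ($q{\left(C,x \right)} = \frac{x - 4}{C - 5} = \frac{x - 4}{-5 + C} = \frac{-4 + x}{-5 + C}$)
$q{\left(P{\left(-1 \right)},-4 \right)} 16 \cdot 0 = \frac{-4 - 4}{-5 - 4} \cdot 16 \cdot 0 = \frac{1}{-9} \left(-8\right) 16 \cdot 0 = \left(- \frac{1}{9}\right) \left(-8\right) 16 \cdot 0 = \frac{8}{9} \cdot 16 \cdot 0 = \frac{128}{9} \cdot 0 = 0$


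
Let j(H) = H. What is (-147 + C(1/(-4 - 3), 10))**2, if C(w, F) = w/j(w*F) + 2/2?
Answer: 2128681/100 ≈ 21287.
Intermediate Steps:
C(w, F) = 1 + 1/F (C(w, F) = w/((w*F)) + 2/2 = w/((F*w)) + 2*(1/2) = w*(1/(F*w)) + 1 = 1/F + 1 = 1 + 1/F)
(-147 + C(1/(-4 - 3), 10))**2 = (-147 + (1 + 10)/10)**2 = (-147 + (1/10)*11)**2 = (-147 + 11/10)**2 = (-1459/10)**2 = 2128681/100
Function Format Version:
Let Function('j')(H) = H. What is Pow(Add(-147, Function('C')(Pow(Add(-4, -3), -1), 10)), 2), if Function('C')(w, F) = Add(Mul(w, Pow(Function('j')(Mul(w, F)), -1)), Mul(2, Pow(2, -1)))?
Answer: Rational(2128681, 100) ≈ 21287.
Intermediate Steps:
Function('C')(w, F) = Add(1, Pow(F, -1)) (Function('C')(w, F) = Add(Mul(w, Pow(Mul(w, F), -1)), Mul(2, Pow(2, -1))) = Add(Mul(w, Pow(Mul(F, w), -1)), Mul(2, Rational(1, 2))) = Add(Mul(w, Mul(Pow(F, -1), Pow(w, -1))), 1) = Add(Pow(F, -1), 1) = Add(1, Pow(F, -1)))
Pow(Add(-147, Function('C')(Pow(Add(-4, -3), -1), 10)), 2) = Pow(Add(-147, Mul(Pow(10, -1), Add(1, 10))), 2) = Pow(Add(-147, Mul(Rational(1, 10), 11)), 2) = Pow(Add(-147, Rational(11, 10)), 2) = Pow(Rational(-1459, 10), 2) = Rational(2128681, 100)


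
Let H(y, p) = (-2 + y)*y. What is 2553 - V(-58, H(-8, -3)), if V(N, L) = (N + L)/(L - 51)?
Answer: 74015/29 ≈ 2552.2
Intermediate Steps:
H(y, p) = y*(-2 + y)
V(N, L) = (L + N)/(-51 + L)
2553 - V(-58, H(-8, -3)) = 2553 - (-8*(-2 - 8) - 58)/(-51 - 8*(-2 - 8)) = 2553 - (-8*(-10) - 58)/(-51 - 8*(-10)) = 2553 - (80 - 58)/(-51 + 80) = 2553 - 22/29 = 74015/29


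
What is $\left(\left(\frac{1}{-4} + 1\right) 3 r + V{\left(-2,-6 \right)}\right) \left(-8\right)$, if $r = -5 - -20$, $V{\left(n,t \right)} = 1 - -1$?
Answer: $-286$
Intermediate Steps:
$V{\left(n,t \right)} = 2$ ($V{\left(n,t \right)} = 1 + 1 = 2$)
$r = 15$ ($r = -5 + 20 = 15$)
$\left(\left(\frac{1}{-4} + 1\right) 3 r + V{\left(-2,-6 \right)}\right) \left(-8\right) = \left(\left(\frac{1}{-4} + 1\right) 3 \cdot 15 + 2\right) \left(-8\right) = \left(\left(- \frac{1}{4} + 1\right) 3 \cdot 15 + 2\right) \left(-8\right) = \left(\frac{3}{4} \cdot 3 \cdot 15 + 2\right) \left(-8\right) = \left(\frac{9}{4} \cdot 15 + 2\right) \left(-8\right) = \left(\frac{135}{4} + 2\right) \left(-8\right) = \frac{143}{4} \left(-8\right) = -286$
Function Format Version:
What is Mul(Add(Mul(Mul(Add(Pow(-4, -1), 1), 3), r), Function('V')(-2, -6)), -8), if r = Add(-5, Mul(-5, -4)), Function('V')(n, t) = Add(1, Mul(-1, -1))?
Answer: -286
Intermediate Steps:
Function('V')(n, t) = 2 (Function('V')(n, t) = Add(1, 1) = 2)
r = 15 (r = Add(-5, 20) = 15)
Mul(Add(Mul(Mul(Add(Pow(-4, -1), 1), 3), r), Function('V')(-2, -6)), -8) = Mul(Add(Mul(Mul(Add(Pow(-4, -1), 1), 3), 15), 2), -8) = Mul(Add(Mul(Mul(Add(Rational(-1, 4), 1), 3), 15), 2), -8) = Mul(Add(Mul(Mul(Rational(3, 4), 3), 15), 2), -8) = Mul(Add(Mul(Rational(9, 4), 15), 2), -8) = Mul(Add(Rational(135, 4), 2), -8) = Mul(Rational(143, 4), -8) = -286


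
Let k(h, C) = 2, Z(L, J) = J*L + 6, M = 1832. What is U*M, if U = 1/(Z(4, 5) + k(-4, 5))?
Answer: 458/7 ≈ 65.429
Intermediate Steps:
Z(L, J) = 6 + J*L
U = 1/28 (U = 1/((6 + 5*4) + 2) = 1/((6 + 20) + 2) = 1/(26 + 2) = 1/28 ≈ 0.035714)
U*M = (1/28)*1832 = 458/7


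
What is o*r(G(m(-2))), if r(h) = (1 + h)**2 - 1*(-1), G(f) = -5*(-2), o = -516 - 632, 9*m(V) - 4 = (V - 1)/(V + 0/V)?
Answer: -140056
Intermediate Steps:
m(V) = 4/9 + (-1 + V)/(9*V) (m(V) = 4/9 + ((V - 1)/(V + 0/V))/9 = 4/9 + ((-1 + V)/(V + 0))/9 = 4/9 + ((-1 + V)/V)/9 = 4/9 + (-1 + V)/(9*V))
o = -1148
G(f) = 10
r(h) = 1 + (1 + h)**2 (r(h) = (1 + h)**2 + 1 = 1 + (1 + h)**2)
o*r(G(m(-2))) = -1148*(1 + (1 + 10)**2) = -1148*(1 + 11**2) = -1148*(1 + 121) = -1148*122 = -140056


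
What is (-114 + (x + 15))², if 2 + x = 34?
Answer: 4489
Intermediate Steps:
x = 32 (x = -2 + 34 = 32)
(-114 + (x + 15))² = (-114 + (32 + 15))² = (-114 + 47)² = (-67)² = 4489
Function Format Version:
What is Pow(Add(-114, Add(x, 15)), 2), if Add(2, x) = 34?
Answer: 4489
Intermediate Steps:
x = 32 (x = Add(-2, 34) = 32)
Pow(Add(-114, Add(x, 15)), 2) = Pow(Add(-114, Add(32, 15)), 2) = Pow(Add(-114, 47), 2) = Pow(-67, 2) = 4489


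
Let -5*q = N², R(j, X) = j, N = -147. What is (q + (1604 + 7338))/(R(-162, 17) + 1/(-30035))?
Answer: -138767707/4865671 ≈ -28.520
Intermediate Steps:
q = -21609/5 (q = -⅕*(-147)² = -⅕*21609 = -21609/5 ≈ -4321.8)
(q + (1604 + 7338))/(R(-162, 17) + 1/(-30035)) = (-21609/5 + (1604 + 7338))/(-162 + 1/(-30035)) = (-21609/5 + 8942)/(-162 - 1/30035) = 23101/(5*(-4865671/30035)) = (23101/5)*(-30035/4865671) = -138767707/4865671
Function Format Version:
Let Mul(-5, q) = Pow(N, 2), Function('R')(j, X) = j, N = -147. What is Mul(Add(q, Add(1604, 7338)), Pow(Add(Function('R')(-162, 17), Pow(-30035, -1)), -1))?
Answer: Rational(-138767707, 4865671) ≈ -28.520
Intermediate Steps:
q = Rational(-21609, 5) (q = Mul(Rational(-1, 5), Pow(-147, 2)) = Mul(Rational(-1, 5), 21609) = Rational(-21609, 5) ≈ -4321.8)
Mul(Add(q, Add(1604, 7338)), Pow(Add(Function('R')(-162, 17), Pow(-30035, -1)), -1)) = Mul(Add(Rational(-21609, 5), Add(1604, 7338)), Pow(Add(-162, Pow(-30035, -1)), -1)) = Mul(Add(Rational(-21609, 5), 8942), Pow(Add(-162, Rational(-1, 30035)), -1)) = Mul(Rational(23101, 5), Pow(Rational(-4865671, 30035), -1)) = Mul(Rational(23101, 5), Rational(-30035, 4865671)) = Rational(-138767707, 4865671)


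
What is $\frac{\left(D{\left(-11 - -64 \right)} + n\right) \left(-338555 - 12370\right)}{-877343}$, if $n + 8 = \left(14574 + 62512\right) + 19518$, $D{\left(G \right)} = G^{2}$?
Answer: $\frac{34883699625}{877343} \approx 39761.0$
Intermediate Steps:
$n = 96596$ ($n = -8 + \left(\left(14574 + 62512\right) + 19518\right) = -8 + \left(77086 + 19518\right) = -8 + 96604 = 96596$)
$\frac{\left(D{\left(-11 - -64 \right)} + n\right) \left(-338555 - 12370\right)}{-877343} = \frac{\left(\left(-11 - -64\right)^{2} + 96596\right) \left(-338555 - 12370\right)}{-877343} = \left(\left(-11 + 64\right)^{2} + 96596\right) \left(-350925\right) \left(- \frac{1}{877343}\right) = \left(53^{2} + 96596\right) \left(-350925\right) \left(- \frac{1}{877343}\right) = \left(2809 + 96596\right) \left(-350925\right) \left(- \frac{1}{877343}\right) = 99405 \left(-350925\right) \left(- \frac{1}{877343}\right) = \left(-34883699625\right) \left(- \frac{1}{877343}\right) = \frac{34883699625}{877343}$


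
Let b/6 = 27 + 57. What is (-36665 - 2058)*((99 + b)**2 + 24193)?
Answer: -15016856846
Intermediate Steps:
b = 504 (b = 6*(27 + 57) = 6*84 = 504)
(-36665 - 2058)*((99 + b)**2 + 24193) = (-36665 - 2058)*((99 + 504)**2 + 24193) = -38723*(603**2 + 24193) = -38723*(363609 + 24193) = -38723*387802 = -15016856846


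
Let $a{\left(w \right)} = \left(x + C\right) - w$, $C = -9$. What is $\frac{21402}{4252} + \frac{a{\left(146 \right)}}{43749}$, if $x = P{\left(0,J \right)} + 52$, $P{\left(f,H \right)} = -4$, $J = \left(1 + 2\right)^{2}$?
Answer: $\frac{467930567}{93010374} \approx 5.031$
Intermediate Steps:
$J = 9$ ($J = 3^{2} = 9$)
$x = 48$ ($x = -4 + 52 = 48$)
$a{\left(w \right)} = 39 - w$ ($a{\left(w \right)} = \left(48 - 9\right) - w = 39 - w$)
$\frac{21402}{4252} + \frac{a{\left(146 \right)}}{43749} = \frac{21402}{4252} + \frac{39 - 146}{43749} = 21402 \cdot \frac{1}{4252} + \left(39 - 146\right) \frac{1}{43749} = \frac{10701}{2126} - \frac{107}{43749} = \frac{467930567}{93010374}$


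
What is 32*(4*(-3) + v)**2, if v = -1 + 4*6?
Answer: 3872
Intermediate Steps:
v = 23 (v = -1 + 24 = 23)
32*(4*(-3) + v)**2 = 32*(4*(-3) + 23)**2 = 32*(-12 + 23)**2 = 32*11**2 = 32*121 = 3872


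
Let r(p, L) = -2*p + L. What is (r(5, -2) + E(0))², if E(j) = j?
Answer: 144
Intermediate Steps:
r(p, L) = L - 2*p
(r(5, -2) + E(0))² = ((-2 - 2*5) + 0)² = ((-2 - 10) + 0)² = (-12 + 0)² = (-12)² = 144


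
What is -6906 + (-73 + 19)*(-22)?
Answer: -5718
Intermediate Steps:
-6906 + (-73 + 19)*(-22) = -6906 - 54*(-22) = -6906 + 1188 = -5718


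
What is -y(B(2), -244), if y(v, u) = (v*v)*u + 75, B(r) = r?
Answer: 901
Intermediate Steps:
y(v, u) = 75 + u*v**2 (y(v, u) = v**2*u + 75 = u*v**2 + 75 = 75 + u*v**2)
-y(B(2), -244) = -(75 - 244*2**2) = -(75 - 244*4) = -(75 - 976) = -1*(-901) = 901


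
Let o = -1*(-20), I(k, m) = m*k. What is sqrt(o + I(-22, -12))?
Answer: 2*sqrt(71) ≈ 16.852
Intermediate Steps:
I(k, m) = k*m
o = 20
sqrt(o + I(-22, -12)) = sqrt(20 - 22*(-12)) = sqrt(20 + 264) = sqrt(284) = 2*sqrt(71)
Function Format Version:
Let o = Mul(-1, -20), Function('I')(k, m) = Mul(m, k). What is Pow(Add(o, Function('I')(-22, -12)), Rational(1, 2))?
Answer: Mul(2, Pow(71, Rational(1, 2))) ≈ 16.852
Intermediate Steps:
Function('I')(k, m) = Mul(k, m)
o = 20
Pow(Add(o, Function('I')(-22, -12)), Rational(1, 2)) = Pow(Add(20, Mul(-22, -12)), Rational(1, 2)) = Pow(Add(20, 264), Rational(1, 2)) = Pow(284, Rational(1, 2)) = Mul(2, Pow(71, Rational(1, 2)))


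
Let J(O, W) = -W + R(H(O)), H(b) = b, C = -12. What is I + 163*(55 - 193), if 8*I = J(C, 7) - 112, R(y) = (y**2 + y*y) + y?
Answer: -179795/8 ≈ -22474.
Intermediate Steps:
R(y) = y + 2*y**2 (R(y) = (y**2 + y**2) + y = 2*y**2 + y = y + 2*y**2)
J(O, W) = -W + O*(1 + 2*O)
I = 157/8 (I = ((-1*7 - 12*(1 + 2*(-12))) - 112)/8 = ((-7 - 12*(1 - 24)) - 112)/8 = ((-7 - 12*(-23)) - 112)/8 = ((-7 + 276) - 112)/8 = (269 - 112)/8 = (1/8)*157 = 157/8 ≈ 19.625)
I + 163*(55 - 193) = 157/8 + 163*(55 - 193) = 157/8 + 163*(-138) = 157/8 - 22494 = -179795/8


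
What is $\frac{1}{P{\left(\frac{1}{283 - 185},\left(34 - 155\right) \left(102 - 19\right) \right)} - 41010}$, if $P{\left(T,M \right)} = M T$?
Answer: $- \frac{98}{4029023} \approx -2.4324 \cdot 10^{-5}$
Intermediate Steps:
$\frac{1}{P{\left(\frac{1}{283 - 185},\left(34 - 155\right) \left(102 - 19\right) \right)} - 41010} = \frac{1}{\frac{\left(34 - 155\right) \left(102 - 19\right)}{283 - 185} - 41010} = \frac{1}{\frac{\left(-121\right) 83}{98} - 41010} = \frac{1}{\left(-10043\right) \frac{1}{98} - 41010} = \frac{1}{- \frac{10043}{98} - 41010} = \frac{1}{- \frac{4029023}{98}} = - \frac{98}{4029023}$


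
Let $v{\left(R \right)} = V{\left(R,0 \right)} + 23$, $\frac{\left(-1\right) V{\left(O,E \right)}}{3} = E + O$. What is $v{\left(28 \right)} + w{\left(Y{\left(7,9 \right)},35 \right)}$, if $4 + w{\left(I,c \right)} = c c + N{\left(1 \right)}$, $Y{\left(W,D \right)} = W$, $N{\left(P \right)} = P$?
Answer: $1161$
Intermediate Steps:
$V{\left(O,E \right)} = - 3 E - 3 O$ ($V{\left(O,E \right)} = - 3 \left(E + O\right) = - 3 E - 3 O$)
$w{\left(I,c \right)} = -3 + c^{2}$ ($w{\left(I,c \right)} = -4 + \left(c c + 1\right) = -4 + \left(c^{2} + 1\right) = -4 + \left(1 + c^{2}\right) = -3 + c^{2}$)
$v{\left(R \right)} = 23 - 3 R$ ($v{\left(R \right)} = \left(\left(-3\right) 0 - 3 R\right) + 23 = \left(0 - 3 R\right) + 23 = - 3 R + 23 = 23 - 3 R$)
$v{\left(28 \right)} + w{\left(Y{\left(7,9 \right)},35 \right)} = \left(23 - 84\right) - \left(3 - 35^{2}\right) = \left(23 - 84\right) + \left(-3 + 1225\right) = -61 + 1222 = 1161$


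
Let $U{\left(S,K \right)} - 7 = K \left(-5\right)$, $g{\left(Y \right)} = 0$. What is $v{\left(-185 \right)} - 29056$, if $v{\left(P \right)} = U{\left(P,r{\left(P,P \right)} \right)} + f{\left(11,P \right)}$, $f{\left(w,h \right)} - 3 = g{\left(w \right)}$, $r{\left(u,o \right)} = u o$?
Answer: $-200171$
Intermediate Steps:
$r{\left(u,o \right)} = o u$
$U{\left(S,K \right)} = 7 - 5 K$ ($U{\left(S,K \right)} = 7 + K \left(-5\right) = 7 - 5 K$)
$f{\left(w,h \right)} = 3$ ($f{\left(w,h \right)} = 3 + 0 = 3$)
$v{\left(P \right)} = 10 - 5 P^{2}$ ($v{\left(P \right)} = \left(7 - 5 P P\right) + 3 = \left(7 - 5 P^{2}\right) + 3 = 10 - 5 P^{2}$)
$v{\left(-185 \right)} - 29056 = \left(10 - 5 \left(-185\right)^{2}\right) - 29056 = \left(10 - 171125\right) - 29056 = -171115 - 29056 = -200171$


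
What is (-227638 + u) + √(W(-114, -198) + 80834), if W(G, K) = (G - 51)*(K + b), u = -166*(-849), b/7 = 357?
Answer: -86704 + I*√298831 ≈ -86704.0 + 546.65*I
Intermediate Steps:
b = 2499 (b = 7*357 = 2499)
u = 140934
W(G, K) = (-51 + G)*(2499 + K) (W(G, K) = (G - 51)*(K + 2499) = (-51 + G)*(2499 + K))
(-227638 + u) + √(W(-114, -198) + 80834) = (-227638 + 140934) + √((-127449 - 51*(-198) + 2499*(-114) - 114*(-198)) + 80834) = -86704 + √((-127449 + 10098 - 284886 + 22572) + 80834) = -86704 + √(-379665 + 80834) = -86704 + √(-298831) = -86704 + I*√298831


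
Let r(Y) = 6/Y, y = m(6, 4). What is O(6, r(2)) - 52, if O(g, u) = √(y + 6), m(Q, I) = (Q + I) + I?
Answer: -52 + 2*√5 ≈ -47.528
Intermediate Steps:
m(Q, I) = Q + 2*I (m(Q, I) = (I + Q) + I = Q + 2*I)
y = 14 (y = 6 + 2*4 = 6 + 8 = 14)
O(g, u) = 2*√5 (O(g, u) = √(14 + 6) = √20 = 2*√5)
O(6, r(2)) - 52 = 2*√5 - 52 = -52 + 2*√5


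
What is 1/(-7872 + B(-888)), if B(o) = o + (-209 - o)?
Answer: -1/8081 ≈ -0.00012375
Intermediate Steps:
B(o) = -209
1/(-7872 + B(-888)) = 1/(-7872 - 209) = 1/(-8081) = -1/8081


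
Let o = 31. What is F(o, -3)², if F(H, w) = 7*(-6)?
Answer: 1764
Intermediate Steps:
F(H, w) = -42
F(o, -3)² = (-42)² = 1764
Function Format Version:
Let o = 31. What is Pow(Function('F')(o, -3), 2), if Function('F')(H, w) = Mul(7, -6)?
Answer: 1764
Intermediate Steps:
Function('F')(H, w) = -42
Pow(Function('F')(o, -3), 2) = Pow(-42, 2) = 1764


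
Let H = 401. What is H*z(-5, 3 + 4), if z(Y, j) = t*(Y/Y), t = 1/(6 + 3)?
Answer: 401/9 ≈ 44.556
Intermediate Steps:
t = ⅑ (t = 1/9 = ⅑ ≈ 0.11111)
z(Y, j) = ⅑ (z(Y, j) = (Y/Y)/9 = (⅑)*1 = ⅑)
H*z(-5, 3 + 4) = 401*(⅑) = 401/9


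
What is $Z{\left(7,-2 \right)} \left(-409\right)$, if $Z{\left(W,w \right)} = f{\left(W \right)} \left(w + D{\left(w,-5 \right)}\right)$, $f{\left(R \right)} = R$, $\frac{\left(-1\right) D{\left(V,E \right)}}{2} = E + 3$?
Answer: $-5726$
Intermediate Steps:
$D{\left(V,E \right)} = -6 - 2 E$ ($D{\left(V,E \right)} = - 2 \left(E + 3\right) = - 2 \left(3 + E\right) = -6 - 2 E$)
$Z{\left(W,w \right)} = W \left(4 + w\right)$ ($Z{\left(W,w \right)} = W \left(w - -4\right) = W \left(w + \left(-6 + 10\right)\right) = W \left(w + 4\right) = W \left(4 + w\right)$)
$Z{\left(7,-2 \right)} \left(-409\right) = 7 \left(4 - 2\right) \left(-409\right) = 7 \cdot 2 \left(-409\right) = 14 \left(-409\right) = -5726$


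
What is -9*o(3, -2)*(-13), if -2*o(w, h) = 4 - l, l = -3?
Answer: -819/2 ≈ -409.50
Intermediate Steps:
o(w, h) = -7/2 (o(w, h) = -(4 - 1*(-3))/2 = -(4 + 3)/2 = -1/2*7 = -7/2)
-9*o(3, -2)*(-13) = -9*(-7/2)*(-13) = (63/2)*(-13) = -819/2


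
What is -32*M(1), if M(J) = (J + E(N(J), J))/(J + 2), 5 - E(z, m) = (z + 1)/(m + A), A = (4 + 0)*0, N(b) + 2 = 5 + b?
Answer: -32/3 ≈ -10.667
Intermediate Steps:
N(b) = 3 + b (N(b) = -2 + (5 + b) = 3 + b)
A = 0 (A = 4*0 = 0)
E(z, m) = 5 - (1 + z)/m (E(z, m) = 5 - (z + 1)/(m + 0) = 5 - (1 + z)/m)
M(J) = (J + (-4 + 4*J)/J)/(2 + J) (M(J) = (J + (-1 - (3 + J) + 5*J)/J)/(J + 2) = (J + (-1 + (-3 - J) + 5*J)/J)/(2 + J) = (J + (-4 + 4*J)/J)/(2 + J))
-32*M(1) = -32*(-4 + 1² + 4*1)/(1*(2 + 1)) = -32*(-4 + 1 + 4)/3 = -32/3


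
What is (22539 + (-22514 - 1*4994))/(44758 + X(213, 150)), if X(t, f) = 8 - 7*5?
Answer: -4969/44731 ≈ -0.11109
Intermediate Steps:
X(t, f) = -27 (X(t, f) = 8 - 35 = -27)
(22539 + (-22514 - 1*4994))/(44758 + X(213, 150)) = (22539 + (-22514 - 1*4994))/(44758 - 27) = (22539 + (-22514 - 4994))/44731 = (22539 - 27508)*(1/44731) = -4969*1/44731 = -4969/44731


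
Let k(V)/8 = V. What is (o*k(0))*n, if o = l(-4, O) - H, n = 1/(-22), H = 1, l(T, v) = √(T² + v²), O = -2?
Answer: 0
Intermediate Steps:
k(V) = 8*V
n = -1/22 ≈ -0.045455
o = -1 + 2*√5 (o = √((-4)² + (-2)²) - 1*1 = √(16 + 4) - 1 = √20 - 1 = 2*√5 - 1 = -1 + 2*√5 ≈ 3.4721)
(o*k(0))*n = ((-1 + 2*√5)*(8*0))*(-1/22) = ((-1 + 2*√5)*0)*(-1/22) = 0*(-1/22) = 0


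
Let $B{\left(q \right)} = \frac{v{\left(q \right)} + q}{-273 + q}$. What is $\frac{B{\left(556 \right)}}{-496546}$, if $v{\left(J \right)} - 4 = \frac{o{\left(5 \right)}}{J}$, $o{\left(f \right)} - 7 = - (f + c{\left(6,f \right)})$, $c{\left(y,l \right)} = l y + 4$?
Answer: $- \frac{38916}{9766315001} \approx -3.9847 \cdot 10^{-6}$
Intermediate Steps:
$c{\left(y,l \right)} = 4 + l y$
$o{\left(f \right)} = 3 - 7 f$ ($o{\left(f \right)} = 7 - \left(f + \left(4 + f 6\right)\right) = 7 - \left(f + \left(4 + 6 f\right)\right) = 7 - \left(4 + 7 f\right) = 3 - 7 f$)
$v{\left(J \right)} = 4 - \frac{32}{J}$ ($v{\left(J \right)} = 4 + \frac{3 - 35}{J} = 4 - \frac{32}{J}$)
$B{\left(q \right)} = \frac{4 + q - \frac{32}{q}}{-273 + q}$ ($B{\left(q \right)} = \frac{\left(4 - \frac{32}{q}\right) + q}{-273 + q} = \frac{4 + q - \frac{32}{q}}{-273 + q}$)
$\frac{B{\left(556 \right)}}{-496546} = \frac{\frac{1}{556} \frac{1}{-273 + 556} \left(-32 + 556 \left(4 + 556\right)\right)}{-496546} = \frac{-32 + 556 \cdot 560}{556 \cdot 283} \left(- \frac{1}{496546}\right) = \frac{1}{556} \cdot \frac{1}{283} \left(-32 + 311360\right) \left(- \frac{1}{496546}\right) = \frac{1}{556} \cdot \frac{1}{283} \cdot 311328 \left(- \frac{1}{496546}\right) = \frac{77832}{39337} \left(- \frac{1}{496546}\right) = - \frac{38916}{9766315001}$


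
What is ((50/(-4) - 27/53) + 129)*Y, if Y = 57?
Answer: 700815/106 ≈ 6611.5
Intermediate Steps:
((50/(-4) - 27/53) + 129)*Y = ((50/(-4) - 27/53) + 129)*57 = ((50*(-1/4) - 27*1/53) + 129)*57 = ((-25/2 - 27/53) + 129)*57 = (-1379/106 + 129)*57 = (12295/106)*57 = 700815/106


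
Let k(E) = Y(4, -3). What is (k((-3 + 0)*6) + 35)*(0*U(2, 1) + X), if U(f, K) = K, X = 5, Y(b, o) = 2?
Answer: 185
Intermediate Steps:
k(E) = 2
(k((-3 + 0)*6) + 35)*(0*U(2, 1) + X) = (2 + 35)*(0*1 + 5) = 37*(0 + 5) = 37*5 = 185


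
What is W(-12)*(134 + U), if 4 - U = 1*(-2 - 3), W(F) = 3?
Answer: 429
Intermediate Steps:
U = 9 (U = 4 - (-2 - 3) = 4 - (-5) = 4 - 1*(-5) = 4 + 5 = 9)
W(-12)*(134 + U) = 3*(134 + 9) = 3*143 = 429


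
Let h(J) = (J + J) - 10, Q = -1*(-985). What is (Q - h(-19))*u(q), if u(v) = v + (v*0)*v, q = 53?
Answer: 54749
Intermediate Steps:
Q = 985
h(J) = -10 + 2*J (h(J) = 2*J - 10 = -10 + 2*J)
u(v) = v (u(v) = v + 0*v = v + 0 = v)
(Q - h(-19))*u(q) = (985 - (-10 + 2*(-19)))*53 = (985 - (-10 - 38))*53 = (985 - 1*(-48))*53 = (985 + 48)*53 = 1033*53 = 54749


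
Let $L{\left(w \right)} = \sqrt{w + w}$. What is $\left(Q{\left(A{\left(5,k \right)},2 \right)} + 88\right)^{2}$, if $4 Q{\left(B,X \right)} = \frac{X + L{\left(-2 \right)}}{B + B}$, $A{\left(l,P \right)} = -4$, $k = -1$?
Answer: $\frac{\left(1407 - i\right)^{2}}{256} \approx 7733.0 - 10.992 i$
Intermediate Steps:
$L{\left(w \right)} = \sqrt{2} \sqrt{w}$ ($L{\left(w \right)} = \sqrt{2 w} = \sqrt{2} \sqrt{w}$)
$Q{\left(B,X \right)} = \frac{X + 2 i}{8 B}$ ($Q{\left(B,X \right)} = \frac{\left(X + \sqrt{2} \sqrt{-2}\right) \frac{1}{B + B}}{4} = \frac{\left(X + \sqrt{2} i \sqrt{2}\right) \frac{1}{2 B}}{4} = \frac{\left(X + 2 i\right) \frac{1}{2 B}}{4} = \frac{\frac{1}{2} \frac{1}{B} \left(X + 2 i\right)}{4} = \frac{X + 2 i}{8 B}$)
$\left(Q{\left(A{\left(5,k \right)},2 \right)} + 88\right)^{2} = \left(\frac{2 + 2 i}{8 \left(-4\right)} + 88\right)^{2} = \left(\frac{1}{8} \left(- \frac{1}{4}\right) \left(2 + 2 i\right) + 88\right)^{2} = \left(\left(- \frac{1}{16} - \frac{i}{16}\right) + 88\right)^{2} = \left(\frac{1407}{16} - \frac{i}{16}\right)^{2}$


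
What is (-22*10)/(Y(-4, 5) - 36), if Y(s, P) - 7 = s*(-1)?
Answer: 44/5 ≈ 8.8000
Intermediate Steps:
Y(s, P) = 7 - s (Y(s, P) = 7 + s*(-1) = 7 - s)
(-22*10)/(Y(-4, 5) - 36) = (-22*10)/((7 - 1*(-4)) - 36) = -220/((7 + 4) - 36) = -220/(11 - 36) = -220/(-25) = -220*(-1/25) = 44/5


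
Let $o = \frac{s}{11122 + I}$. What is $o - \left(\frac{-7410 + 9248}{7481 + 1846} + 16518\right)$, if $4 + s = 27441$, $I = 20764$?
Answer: $- \frac{4912267827565}{297400722} \approx -16517.0$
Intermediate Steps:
$s = 27437$ ($s = -4 + 27441 = 27437$)
$o = \frac{27437}{31886}$ ($o = \frac{27437}{11122 + 20764} = \frac{27437}{31886} \approx 0.86047$)
$o - \left(\frac{-7410 + 9248}{7481 + 1846} + 16518\right) = \frac{27437}{31886} - \left(\frac{-7410 + 9248}{7481 + 1846} + 16518\right) = \frac{27437}{31886} - \left(\frac{1838}{9327} + 16518\right) = \frac{27437}{31886} - \frac{154065224}{9327} = - \frac{4912267827565}{297400722}$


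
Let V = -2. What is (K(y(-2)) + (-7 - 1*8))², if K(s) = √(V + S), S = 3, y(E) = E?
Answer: 196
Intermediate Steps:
K(s) = 1 (K(s) = √(-2 + 3) = √1 = 1)
(K(y(-2)) + (-7 - 1*8))² = (1 + (-7 - 1*8))² = (1 + (-7 - 8))² = (1 - 15)² = (-14)² = 196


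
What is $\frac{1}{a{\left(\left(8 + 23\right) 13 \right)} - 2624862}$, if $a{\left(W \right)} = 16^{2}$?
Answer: $- \frac{1}{2624606} \approx -3.8101 \cdot 10^{-7}$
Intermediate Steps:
$a{\left(W \right)} = 256$
$\frac{1}{a{\left(\left(8 + 23\right) 13 \right)} - 2624862} = \frac{1}{256 - 2624862} = \frac{1}{-2624606} = - \frac{1}{2624606}$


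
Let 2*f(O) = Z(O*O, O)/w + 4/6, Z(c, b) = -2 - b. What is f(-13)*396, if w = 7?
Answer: 3102/7 ≈ 443.14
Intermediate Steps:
f(O) = 4/21 - O/14 (f(O) = ((-2 - O)/7 + 4/6)/2 = ((-2 - O)*(1/7) + 4*(1/6))/2 = ((-2/7 - O/7) + 2/3)/2 = (8/21 - O/7)/2 = 4/21 - O/14)
f(-13)*396 = (4/21 - 1/14*(-13))*396 = (4/21 + 13/14)*396 = (47/42)*396 = 3102/7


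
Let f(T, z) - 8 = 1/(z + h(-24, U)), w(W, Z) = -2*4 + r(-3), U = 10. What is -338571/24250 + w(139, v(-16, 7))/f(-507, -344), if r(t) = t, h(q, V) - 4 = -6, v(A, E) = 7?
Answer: -1029121457/67099750 ≈ -15.337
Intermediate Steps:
h(q, V) = -2 (h(q, V) = 4 - 6 = -2)
w(W, Z) = -11 (w(W, Z) = -2*4 - 3 = -8 - 3 = -11)
f(T, z) = 8 + 1/(-2 + z) (f(T, z) = 8 + 1/(z - 2) = 8 + 1/(-2 + z))
-338571/24250 + w(139, v(-16, 7))/f(-507, -344) = -338571/24250 - 11*(-2 - 344)/(-15 + 8*(-344)) = -338571*1/24250 - 11*(-346/(-15 - 2752)) = -338571/24250 - 11/((-1/346*(-2767))) = -338571/24250 - 11/2767/346 = -338571/24250 - 11*346/2767 = -338571/24250 - 3806/2767 = -1029121457/67099750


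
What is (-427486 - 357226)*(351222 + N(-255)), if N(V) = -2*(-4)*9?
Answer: -275664617328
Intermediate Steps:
N(V) = 72 (N(V) = 8*9 = 72)
(-427486 - 357226)*(351222 + N(-255)) = (-427486 - 357226)*(351222 + 72) = -784712*351294 = -275664617328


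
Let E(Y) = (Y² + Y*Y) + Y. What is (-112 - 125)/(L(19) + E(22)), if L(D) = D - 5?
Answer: -237/1004 ≈ -0.23606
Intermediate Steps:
L(D) = -5 + D
E(Y) = Y + 2*Y² (E(Y) = (Y² + Y²) + Y = 2*Y² + Y = Y + 2*Y²)
(-112 - 125)/(L(19) + E(22)) = (-112 - 125)/((-5 + 19) + 22*(1 + 2*22)) = -237/(14 + 22*(1 + 44)) = -237/(14 + 22*45) = -237/(14 + 990) = -237/1004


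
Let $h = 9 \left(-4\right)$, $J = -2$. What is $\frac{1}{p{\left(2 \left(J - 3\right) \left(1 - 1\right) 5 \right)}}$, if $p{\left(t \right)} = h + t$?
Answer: $- \frac{1}{36} \approx -0.027778$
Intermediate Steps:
$h = -36$
$p{\left(t \right)} = -36 + t$
$\frac{1}{p{\left(2 \left(J - 3\right) \left(1 - 1\right) 5 \right)}} = \frac{1}{-36 + 2 \left(-2 - 3\right) \left(1 - 1\right) 5} = \frac{1}{-36 + 2 \left(\left(-5\right) 0\right) 5} = \frac{1}{-36 + 2 \cdot 0 \cdot 5} = \frac{1}{-36 + 0 \cdot 5} = \frac{1}{-36 + 0} = \frac{1}{-36} = - \frac{1}{36}$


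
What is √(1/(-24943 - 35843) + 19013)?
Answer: √7805761361618/20262 ≈ 137.89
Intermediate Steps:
√(1/(-24943 - 35843) + 19013) = √(1/(-60786) + 19013) = √(-1/60786 + 19013) = √(1155724217/60786) = √7805761361618/20262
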